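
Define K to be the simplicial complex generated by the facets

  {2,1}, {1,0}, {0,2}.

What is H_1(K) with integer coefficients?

H_1 = Z.

Fix the vertex order 0 < 1 < 2 and write every simplex with vertices in increasing order. Then dim K = 1 and the simplices of K are:

  0-simplices (3): [0], [1], [2]
  1-simplices (3): [0,1], [0,2], [1,2]

so the chain groups are C_0 ≅ Z^3, C_1 ≅ Z^3.

∂_1: C_1 → C_0 sends each edge [p,q] (with p < q) to q − p. For instance
  ∂[1,2] = [2] − [1].
The resulting 3×3 matrix has rank 2, and its Smith normal form has invariant factors (1,1).

Now H_k = ker ∂_k / im ∂_{k+1}, so:

  H_1: rank ker ∂_1 − rank ∂_2 = (3 − 2) − 0 = 1, and there is no ∂_2, so H_1 = Z.

(K is a triangulation of the circle S^1.)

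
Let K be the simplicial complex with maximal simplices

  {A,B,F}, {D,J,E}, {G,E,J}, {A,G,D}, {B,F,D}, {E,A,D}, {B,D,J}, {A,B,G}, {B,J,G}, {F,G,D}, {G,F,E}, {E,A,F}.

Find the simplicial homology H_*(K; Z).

Take the total order A < B < D < E < F < G < J on the vertex set. Then K (dimension 2) consists of the simplices:

  0-simplices (7): A, B, D, E, F, G, J
  1-simplices (18): AB, AD, AE, AF, AG, BD, BF, BG, BJ, DE, DF, DG, DJ, EF, EG, EJ, FG, GJ
  2-simplices (12): ABF, ABG, ADE, ADG, AEF, BDF, BDJ, BGJ, DEJ, DFG, EFG, EGJ

so the chain groups are C_0 ≅ Z^7, C_1 ≅ Z^18, C_2 ≅ Z^12.

The boundary map ∂_1: C_1 → C_0 sends each edge [p,q] (with p < q) to q − p. For instance
  ∂EF = F − E.
This gives a 7×18 integer matrix of rank 6; reducing to Smith normal form yields diagonal entries (1,1,1,1,1,1).

Boundary ∂_2: C_2 → C_1 acts by ∂[p,q,r] = [q,r] − [p,r] + [p,q]. For instance
  ∂BDF = DF − BF + BD,
  ∂ABF = BF − AF + AB.
The 18×12 boundary matrix has rank 12 and Smith normal form diag(1,1,1,1,1,1,1,1,1,1,1,2).

Computing H_k = (kernel of ∂_k) / (image of ∂_{k+1}):

  H_0: rank C_0 − rank ∂_1 = 7 − 6 = 1, and the invariant factors of ∂_1 are all 1, so H_0 ≅ Z.
  H_1: rank ker ∂_1 − rank ∂_2 = (18 − 6) − 12 = 0, and ∂_2 has invariant factor 2 > 1, so H_1 ≅ Z/2.
  H_2: rank ker ∂_2 − rank ∂_3 = (12 − 12) − 0 = 0, and there is no ∂_3, so H_2 ≅ 0.

(K is a triangulation of the real projective plane RP^2.)

H_0 = Z,  H_1 = Z/2,  H_2 = 0.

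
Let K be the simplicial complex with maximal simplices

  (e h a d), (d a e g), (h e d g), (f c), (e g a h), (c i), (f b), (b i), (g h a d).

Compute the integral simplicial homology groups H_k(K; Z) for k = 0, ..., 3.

K has 9 vertices, 14 edges, 10 triangles, 5 3-simplices.
rank ∂_0 = 0, rank ∂_1 = 7 ⇒ b_0 = 9 − 0 − 7 = 2; all invariant factors of ∂_1 are 1 so no torsion. So H_0 = Z^2.
rank ∂_1 = 7, rank ∂_2 = 6 ⇒ b_1 = 14 − 7 − 6 = 1; all invariant factors of ∂_2 are 1 so no torsion. So H_1 = Z.
rank ∂_2 = 6, rank ∂_3 = 4 ⇒ b_2 = 10 − 6 − 4 = 0; all invariant factors of ∂_3 are 1 so no torsion. So H_2 = 0.
rank ∂_3 = 4, rank ∂_4 = 0 ⇒ b_3 = 5 − 4 − 0 = 1. So H_3 = Z.

H_0 ≅ Z^2,  H_1 ≅ Z,  H_2 = 0,  H_3 ≅ Z.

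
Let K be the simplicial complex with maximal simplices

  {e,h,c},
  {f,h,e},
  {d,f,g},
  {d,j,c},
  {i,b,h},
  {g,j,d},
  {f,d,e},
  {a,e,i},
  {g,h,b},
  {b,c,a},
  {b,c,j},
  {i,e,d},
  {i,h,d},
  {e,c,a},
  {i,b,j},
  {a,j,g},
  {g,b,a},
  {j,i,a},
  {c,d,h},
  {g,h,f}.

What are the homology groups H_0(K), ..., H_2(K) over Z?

H_0 = Z,  H_1 = Z ⊕ Z/2,  H_2 = 0.

Order the vertices as a < b < c < d < e < f < g < h < i < j. Listing each simplex with vertices in this order, K has dimension 2 with simplices:

  0-simplices (10): a, b, c, d, e, f, g, h, i, j
  1-simplices (30): ab, ac, ae, ag, ai, aj, bc, bg, bh, bi, bj, cd, ce, ch, cj, de, df, dg, dh, di, dj, ef, eh, ei, fg, fh, gh, gj, hi, ij
  2-simplices (20): abc, abg, ace, aei, agj, aij, bcj, bgh, bhi, bij, cdh, cdj, ceh, def, dei, dfg, dgj, dhi, efh, fgh

so the chain groups are C_0 ≅ Z^10, C_1 ≅ Z^30, C_2 ≅ Z^20.

The boundary map ∂_1: C_1 → C_0 sends each edge [p,q] (with p < q) to q − p.
The resulting 10×30 matrix has rank 9, and its Smith normal form has invariant factors (1,1,1,1,1,1,1,1,1).

The boundary map ∂_2: C_2 → C_1 acts by ∂[p,q,r] = [q,r] − [p,r] + [p,q]. For instance
  ∂abg = bg − ag + ab,
  ∂dgj = gj − dj + dg.
This gives a 30×20 integer matrix of rank 20; reducing to Smith normal form yields diagonal entries (1,1,1,1,1,1,1,1,1,1,1,1,1,1,1,1,1,1,1,2).

Reading off H_k = ker ∂_k / im ∂_{k+1}:

  H_0: rank C_0 − rank ∂_1 = 10 − 9 = 1, and the invariant factors of ∂_1 are all 1, so H_0 ≅ Z.
  H_1: rank ker ∂_1 − rank ∂_2 = (30 − 9) − 20 = 1, and ∂_2 has invariant factor 2 > 1, so H_1 ≅ Z ⊕ Z/2.
  H_2: rank ker ∂_2 − rank ∂_3 = (20 − 20) − 0 = 0, and there is no ∂_3, so H_2 ≅ 0.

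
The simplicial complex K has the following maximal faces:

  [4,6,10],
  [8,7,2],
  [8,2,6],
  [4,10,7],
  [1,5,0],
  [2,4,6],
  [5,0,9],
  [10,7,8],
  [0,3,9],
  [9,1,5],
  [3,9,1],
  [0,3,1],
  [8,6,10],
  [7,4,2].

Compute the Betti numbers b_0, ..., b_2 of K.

K has 11 vertices, 21 edges, 14 triangles.
rank ∂_0 = 0, rank ∂_1 = 9 ⇒ b_0 = 11 − 0 − 9 = 2; all invariant factors of ∂_1 are 1 so no torsion. So H_0 = Z^2.
rank ∂_1 = 9, rank ∂_2 = 12 ⇒ b_1 = 21 − 9 − 12 = 0; all invariant factors of ∂_2 are 1 so no torsion. So H_1 = 0.
rank ∂_2 = 12, rank ∂_3 = 0 ⇒ b_2 = 14 − 12 − 0 = 2. So H_2 = Z^2.

b_0 = 2, b_1 = 0, b_2 = 2.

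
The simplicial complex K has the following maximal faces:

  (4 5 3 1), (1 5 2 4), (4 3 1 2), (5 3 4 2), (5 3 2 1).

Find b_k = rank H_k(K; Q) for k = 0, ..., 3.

Fix the vertex order 1 < 2 < 3 < 4 < 5 and write every simplex with vertices in increasing order. Then dim K = 3 and the simplices of K are:

  0-simplices (5): [1], [2], [3], [4], [5]
  1-simplices (10): [1,2], [1,3], [1,4], [1,5], [2,3], [2,4], [2,5], [3,4], [3,5], [4,5]
  2-simplices (10): [1,2,3], [1,2,4], [1,2,5], [1,3,4], [1,3,5], [1,4,5], [2,3,4], [2,3,5], [2,4,5], [3,4,5]
  3-simplices (5): [1,2,3,4], [1,2,3,5], [1,2,4,5], [1,3,4,5], [2,3,4,5]

giving chain groups C_0 ≅ Z^5, C_1 ≅ Z^10, C_2 ≅ Z^10, C_3 ≅ Z^5.

Boundary ∂_1: C_1 → C_0 maps an edge to its endpoints' difference, ∂[p,q] = q − p. For instance
  ∂[1,2] = [2] − [1].
The 5×10 boundary matrix has rank 4 and Smith normal form diag(1,1,1,1).

∂_2: C_2 → C_1 maps a triangle to the signed sum of its edges. For instance
  ∂[1,2,5] = [2,5] − [1,5] + [1,2],
  ∂[2,3,4] = [3,4] − [2,4] + [2,3].
The resulting 10×10 matrix has rank 6, and its Smith normal form has invariant factors (1,1,1,1,1,1).

The boundary map ∂_3: C_3 → C_2 sends each 3-simplex σ to the alternating sum Σ_i (−1)^i (σ with its i-th vertex removed). For instance
  ∂[1,3,4,5] = [3,4,5] − [1,4,5] + [1,3,5] − [1,3,4],
  ∂[2,3,4,5] = [3,4,5] − [2,4,5] + [2,3,5] − [2,3,4].
This gives a 10×5 integer matrix of rank 4; reducing to Smith normal form yields diagonal entries (1,1,1,1).

From H_k ≅ ker(∂_k) / im(∂_{k+1}) we obtain:

  H_0: rank C_0 − rank ∂_1 = 5 − 4 = 1, and the invariant factors of ∂_1 are all 1, so H_0 = Z.
  H_1: rank ker ∂_1 − rank ∂_2 = (10 − 4) − 6 = 0, and the invariant factors of ∂_2 are all 1, so H_1 = 0.
  H_2: rank ker ∂_2 − rank ∂_3 = (10 − 6) − 4 = 0, and the invariant factors of ∂_3 are all 1, so H_2 = 0.
  H_3: rank ker ∂_3 − rank ∂_4 = (5 − 4) − 0 = 1, and there is no ∂_4, so H_3 = Z.

Hence the Betti numbers are b_0 = 1, b_1 = 0, b_2 = 0, b_3 = 1.

b_0 = 1, b_1 = 0, b_2 = 0, b_3 = 1.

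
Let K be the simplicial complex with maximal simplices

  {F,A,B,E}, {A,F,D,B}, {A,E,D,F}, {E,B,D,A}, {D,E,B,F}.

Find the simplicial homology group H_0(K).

H_0 = Z.

K has 5 vertices, 10 edges, 10 triangles, 5 3-simplices.
rank ∂_0 = 0, rank ∂_1 = 4 ⇒ b_0 = 5 − 0 − 4 = 1; all invariant factors of ∂_1 are 1 so no torsion. So H_0 = Z.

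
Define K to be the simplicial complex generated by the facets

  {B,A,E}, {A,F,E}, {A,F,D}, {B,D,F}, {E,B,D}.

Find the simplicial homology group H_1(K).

Fix the vertex order A < B < D < E < F and write every simplex with vertices in increasing order. Then dim K = 2 and the simplices of K are:

  0-simplices (5): A, B, D, E, F
  1-simplices (10): AB, AD, AE, AF, BD, BE, BF, DE, DF, EF
  2-simplices (5): ABE, ADF, AEF, BDE, BDF

so the chain groups are C_0 ≅ Z^5, C_1 ≅ Z^10, C_2 ≅ Z^5.

∂_1: C_1 → C_0 maps an edge to its endpoints' difference, ∂[p,q] = q − p. For instance
  ∂AB = B − A.
As a 5×10 matrix over Z this has rank 4, with invariant factors (1,1,1,1).

∂_2: C_2 → C_1 maps a triangle to the signed sum of its edges. For instance
  ∂ABE = BE − AE + AB,
  ∂ADF = DF − AF + AD.
This gives a 10×5 integer matrix of rank 5; reducing to Smith normal form yields diagonal entries (1,1,1,1,1).

Now H_k = ker ∂_k / im ∂_{k+1}, so:

  H_1: rank ker ∂_1 − rank ∂_2 = (10 − 4) − 5 = 1, and the invariant factors of ∂_2 are all 1, so H_1 = Z.

H_1 = Z.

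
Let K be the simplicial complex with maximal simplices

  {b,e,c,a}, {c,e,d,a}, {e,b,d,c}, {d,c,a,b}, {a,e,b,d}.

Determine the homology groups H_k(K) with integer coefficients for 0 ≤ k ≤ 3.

Take the total order a < b < c < d < e on the vertex set. Then K (dimension 3) consists of the simplices:

  0-simplices (5): a, b, c, d, e
  1-simplices (10): ab, ac, ad, ae, bc, bd, be, cd, ce, de
  2-simplices (10): abc, abd, abe, acd, ace, ade, bcd, bce, bde, cde
  3-simplices (5): abcd, abce, abde, acde, bcde

giving chain groups C_0 ≅ Z^5, C_1 ≅ Z^10, C_2 ≅ Z^10, C_3 ≅ Z^5.

Boundary ∂_1: C_1 → C_0 maps an edge to its endpoints' difference, ∂[p,q] = q − p. For instance
  ∂bd = d − b.
The resulting 5×10 matrix has rank 4, and its Smith normal form has invariant factors (1,1,1,1).

∂_2: C_2 → C_1 acts by ∂[p,q,r] = [q,r] − [p,r] + [p,q]. For instance
  ∂bcd = cd − bd + bc,
  ∂cde = de − ce + cd.
The resulting 10×10 matrix has rank 6, and its Smith normal form has invariant factors (1,1,1,1,1,1).

The boundary map ∂_3: C_3 → C_2 sends each 3-simplex σ to the alternating sum Σ_i (−1)^i (σ with its i-th vertex removed). For instance
  ∂abcd = bcd − acd + abd − abc,
  ∂bcde = cde − bde + bce − bcd.
As a 10×5 matrix over Z this has rank 4, with invariant factors (1,1,1,1).

From H_k ≅ ker(∂_k) / im(∂_{k+1}) we obtain:

  H_0: rank C_0 − rank ∂_1 = 5 − 4 = 1, and the invariant factors of ∂_1 are all 1, so H_0 ≅ Z.
  H_1: rank ker ∂_1 − rank ∂_2 = (10 − 4) − 6 = 0, and the invariant factors of ∂_2 are all 1, so H_1 ≅ 0.
  H_2: rank ker ∂_2 − rank ∂_3 = (10 − 6) − 4 = 0, and the invariant factors of ∂_3 are all 1, so H_2 ≅ 0.
  H_3: rank ker ∂_3 − rank ∂_4 = (5 − 4) − 0 = 1, and there is no ∂_4, so H_3 ≅ Z.

As a check, the Euler characteristic is 5 − 10 + 10 − 5 = 0, which agrees with 1 − 0 + 0 − 1 = 0.

H_0 ≅ Z,  H_1 = 0,  H_2 = 0,  H_3 ≅ Z.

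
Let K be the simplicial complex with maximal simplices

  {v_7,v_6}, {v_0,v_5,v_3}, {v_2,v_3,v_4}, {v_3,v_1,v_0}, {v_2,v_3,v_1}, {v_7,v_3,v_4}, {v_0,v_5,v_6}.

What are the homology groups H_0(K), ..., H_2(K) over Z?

H_0 = Z,  H_1 = Z,  H_2 = 0.

Fix the vertex order v_0 < v_1 < v_2 < v_3 < v_4 < v_5 < v_6 < v_7 and write every simplex with vertices in increasing order. Then dim K = 2 and the simplices of K are:

  0-simplices (8): [v_0], [v_1], [v_2], [v_3], [v_4], [v_5], [v_6], [v_7]
  1-simplices (14): [v_0,v_1], [v_0,v_3], [v_0,v_5], [v_0,v_6], [v_1,v_2], [v_1,v_3], [v_2,v_3], [v_2,v_4], [v_3,v_4], [v_3,v_5], [v_3,v_7], [v_4,v_7], [v_5,v_6], [v_6,v_7]
  2-simplices (6): [v_0,v_1,v_3], [v_0,v_3,v_5], [v_0,v_5,v_6], [v_1,v_2,v_3], [v_2,v_3,v_4], [v_3,v_4,v_7]

so the chain groups are C_0 ≅ Z^8, C_1 ≅ Z^14, C_2 ≅ Z^6.

The boundary map ∂_1: C_1 → C_0 maps an edge to its endpoints' difference, ∂[p,q] = q − p. For instance
  ∂[v_2,v_3] = [v_3] − [v_2].
The 8×14 boundary matrix has rank 7 and Smith normal form diag(1,1,1,1,1,1,1).

The boundary map ∂_2: C_2 → C_1 acts by ∂[p,q,r] = [q,r] − [p,r] + [p,q]. For instance
  ∂[v_0,v_5,v_6] = [v_5,v_6] − [v_0,v_6] + [v_0,v_5],
  ∂[v_3,v_4,v_7] = [v_4,v_7] − [v_3,v_7] + [v_3,v_4].
This gives a 14×6 integer matrix of rank 6; reducing to Smith normal form yields diagonal entries (1,1,1,1,1,1).

Computing H_k = (kernel of ∂_k) / (image of ∂_{k+1}):

  H_0: rank C_0 − rank ∂_1 = 8 − 7 = 1, and the invariant factors of ∂_1 are all 1, so H_0 = Z.
  H_1: rank ker ∂_1 − rank ∂_2 = (14 − 7) − 6 = 1, and the invariant factors of ∂_2 are all 1, so H_1 = Z.
  H_2: rank ker ∂_2 − rank ∂_3 = (6 − 6) − 0 = 0, and there is no ∂_3, so H_2 = 0.

As a check, the Euler characteristic is 8 − 14 + 6 = 0, which agrees with 1 − 1 + 0 = 0.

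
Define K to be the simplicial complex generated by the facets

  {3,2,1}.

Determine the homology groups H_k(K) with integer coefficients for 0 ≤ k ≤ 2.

H_0 = Z,  H_1 = 0,  H_2 = 0.

K has 3 vertices, 3 edges, 1 triangle.
rank ∂_0 = 0, rank ∂_1 = 2 ⇒ b_0 = 3 − 0 − 2 = 1; all invariant factors of ∂_1 are 1 so no torsion. So H_0 = Z.
rank ∂_1 = 2, rank ∂_2 = 1 ⇒ b_1 = 3 − 2 − 1 = 0; all invariant factors of ∂_2 are 1 so no torsion. So H_1 = 0.
rank ∂_2 = 1, rank ∂_3 = 0 ⇒ b_2 = 1 − 1 − 0 = 0. So H_2 = 0.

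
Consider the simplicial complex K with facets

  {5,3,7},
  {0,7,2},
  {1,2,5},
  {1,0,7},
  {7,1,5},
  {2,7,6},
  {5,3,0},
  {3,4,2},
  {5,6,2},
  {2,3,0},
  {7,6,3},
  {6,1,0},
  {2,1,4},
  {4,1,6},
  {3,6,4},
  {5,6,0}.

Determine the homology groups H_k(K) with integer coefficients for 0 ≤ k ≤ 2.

H_0 = Z,  H_1 = Z^2,  H_2 = Z.

Order the vertices as 0 < 1 < 2 < 3 < 4 < 5 < 6 < 7. Listing each simplex with vertices in this order, K has dimension 2 with simplices:

  0-simplices (8): [0], [1], [2], [3], [4], [5], [6], [7]
  1-simplices (24): (24 of them)
  2-simplices (16): [0,1,6], [0,1,7], [0,2,3], [0,2,7], [0,3,5], [0,5,6], [1,2,4], [1,2,5], [1,4,6], [1,5,7], [2,3,4], [2,5,6], [2,6,7], [3,4,6], [3,5,7], [3,6,7]

so the chain groups are C_0 ≅ Z^8, C_1 ≅ Z^24, C_2 ≅ Z^16.

∂_1: C_1 → C_0 sends each edge [p,q] (with p < q) to q − p. For instance
  ∂[0,5] = [5] − [0].
This gives a 8×24 integer matrix of rank 7; reducing to Smith normal form yields diagonal entries (1,1,1,1,1,1,1).

Boundary ∂_2: C_2 → C_1 maps a triangle to the signed sum of its edges. For instance
  ∂[2,6,7] = [6,7] − [2,7] + [2,6],
  ∂[1,2,5] = [2,5] − [1,5] + [1,2].
The resulting 24×16 matrix has rank 15, and its Smith normal form has invariant factors (1,1,1,1,1,1,1,1,1,1,1,1,1,1,1).

Computing H_k = (kernel of ∂_k) / (image of ∂_{k+1}):

  H_0: rank C_0 − rank ∂_1 = 8 − 7 = 1, and the invariant factors of ∂_1 are all 1, so H_0 = Z.
  H_1: rank ker ∂_1 − rank ∂_2 = (24 − 7) − 15 = 2, and the invariant factors of ∂_2 are all 1, so H_1 = Z^2.
  H_2: rank ker ∂_2 − rank ∂_3 = (16 − 15) − 0 = 1, and there is no ∂_3, so H_2 = Z.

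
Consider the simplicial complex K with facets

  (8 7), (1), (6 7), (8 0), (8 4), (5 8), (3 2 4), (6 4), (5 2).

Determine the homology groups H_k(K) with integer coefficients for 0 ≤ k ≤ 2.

Fix the vertex order 0 < 1 < 2 < 3 < 4 < 5 < 6 < 7 < 8 and write every simplex with vertices in increasing order. Then dim K = 2 and the simplices of K are:

  0-simplices (9): [0], [1], [2], [3], [4], [5], [6], [7], [8]
  1-simplices (10): [0,8], [2,3], [2,4], [2,5], [3,4], [4,6], [4,8], [5,8], [6,7], [7,8]
  2-simplices (1): [2,3,4]

Hence C_0 ≅ Z^9, C_1 ≅ Z^10, C_2 ≅ Z^1.

Boundary ∂_1: C_1 → C_0 is given by ∂[p,q] = [q] − [p]. For instance
  ∂[6,7] = [7] − [6].
This gives a 9×10 integer matrix of rank 7; reducing to Smith normal form yields diagonal entries (1,1,1,1,1,1,1).

∂_2: C_2 → C_1 acts by ∂[p,q,r] = [q,r] − [p,r] + [p,q]. For instance
  ∂[2,3,4] = [3,4] − [2,4] + [2,3].
This gives a 10×1 integer matrix of rank 1; reducing to Smith normal form yields diagonal entries (1).

From H_k ≅ ker(∂_k) / im(∂_{k+1}) we obtain:

  H_0: rank C_0 − rank ∂_1 = 9 − 7 = 2, and the invariant factors of ∂_1 are all 1, so H_0 = Z^2.
  H_1: rank ker ∂_1 − rank ∂_2 = (10 − 7) − 1 = 2, and the invariant factors of ∂_2 are all 1, so H_1 = Z^2.
  H_2: rank ker ∂_2 − rank ∂_3 = (1 − 1) − 0 = 0, and there is no ∂_3, so H_2 = 0.

As a check, the Euler characteristic is 9 − 10 + 1 = 0, which agrees with 2 − 2 + 0 = 0.

H_0 = Z^2,  H_1 = Z^2,  H_2 = 0.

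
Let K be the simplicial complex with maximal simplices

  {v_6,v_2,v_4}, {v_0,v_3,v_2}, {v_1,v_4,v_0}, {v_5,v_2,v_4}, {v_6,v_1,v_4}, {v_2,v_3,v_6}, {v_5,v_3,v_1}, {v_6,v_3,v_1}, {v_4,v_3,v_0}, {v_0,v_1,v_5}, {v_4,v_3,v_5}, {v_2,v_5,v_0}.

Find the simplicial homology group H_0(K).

We work with the vertex ordering v_0 < v_1 < v_2 < v_3 < v_4 < v_5 < v_6. The simplices of K, each written with vertices in increasing order, are:

  0-simplices (7): [v_0], [v_1], [v_2], [v_3], [v_4], [v_5], [v_6]
  1-simplices (18): (18 of them)
  2-simplices (12): (12 of them)

Hence C_0 ≅ Z^7, C_1 ≅ Z^18, C_2 ≅ Z^12.

Boundary ∂_1: C_1 → C_0 sends each edge [p,q] (with p < q) to q − p. For instance
  ∂[v_3,v_5] = [v_5] − [v_3].
As a 7×18 matrix over Z this has rank 6, with invariant factors (1,1,1,1,1,1).

Boundary ∂_2: C_2 → C_1 maps a triangle to the signed sum of its edges. For instance
  ∂[v_0,v_2,v_3] = [v_2,v_3] − [v_0,v_3] + [v_0,v_2],
  ∂[v_1,v_4,v_6] = [v_4,v_6] − [v_1,v_6] + [v_1,v_4].
The 18×12 boundary matrix has rank 12 and Smith normal form diag(1,1,1,1,1,1,1,1,1,1,1,2).

Reading off H_k = ker ∂_k / im ∂_{k+1}:

  H_0: rank C_0 − rank ∂_1 = 7 − 6 = 1, and the invariant factors of ∂_1 are all 1, so H_0 ≅ Z.

H_0 = Z.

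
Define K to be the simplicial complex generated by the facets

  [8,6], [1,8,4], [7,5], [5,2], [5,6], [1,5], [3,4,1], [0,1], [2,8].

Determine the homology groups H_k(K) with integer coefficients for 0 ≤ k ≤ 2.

H_0 = Z,  H_1 = Z^2,  H_2 = 0.

Order the vertices as 0 < 1 < 2 < 3 < 4 < 5 < 6 < 7 < 8. Listing each simplex with vertices in this order, K has dimension 2 with simplices:

  0-simplices (9): [0], [1], [2], [3], [4], [5], [6], [7], [8]
  1-simplices (12): [0,1], [1,3], [1,4], [1,5], [1,8], [2,5], [2,8], [3,4], [4,8], [5,6], [5,7], [6,8]
  2-simplices (2): [1,3,4], [1,4,8]

Hence C_0 ≅ Z^9, C_1 ≅ Z^12, C_2 ≅ Z^2.

The boundary map ∂_1: C_1 → C_0 is given by ∂[p,q] = [q] − [p].
As a 9×12 matrix over Z this has rank 8, with invariant factors (1,1,1,1,1,1,1,1).

Boundary ∂_2: C_2 → C_1 sends each 2-simplex [p,q,r] to [q,r] − [p,r] + [p,q]. For instance
  ∂[1,4,8] = [4,8] − [1,8] + [1,4],
  ∂[1,3,4] = [3,4] − [1,4] + [1,3].
The 12×2 boundary matrix has rank 2 and Smith normal form diag(1,1).

Reading off H_k = ker ∂_k / im ∂_{k+1}:

  H_0: rank C_0 − rank ∂_1 = 9 − 8 = 1, and the invariant factors of ∂_1 are all 1, so H_0 ≅ Z.
  H_1: rank ker ∂_1 − rank ∂_2 = (12 − 8) − 2 = 2, and the invariant factors of ∂_2 are all 1, so H_1 ≅ Z^2.
  H_2: rank ker ∂_2 − rank ∂_3 = (2 − 2) − 0 = 0, and there is no ∂_3, so H_2 ≅ 0.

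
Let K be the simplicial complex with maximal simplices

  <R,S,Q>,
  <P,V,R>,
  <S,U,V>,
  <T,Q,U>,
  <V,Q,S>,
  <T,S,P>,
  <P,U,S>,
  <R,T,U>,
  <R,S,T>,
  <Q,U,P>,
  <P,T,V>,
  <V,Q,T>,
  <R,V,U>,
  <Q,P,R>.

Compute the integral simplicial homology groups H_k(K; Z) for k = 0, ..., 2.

K has 7 vertices, 21 edges, 14 triangles.
rank ∂_0 = 0, rank ∂_1 = 6 ⇒ b_0 = 7 − 0 − 6 = 1; all invariant factors of ∂_1 are 1 so no torsion. So H_0 = Z.
rank ∂_1 = 6, rank ∂_2 = 13 ⇒ b_1 = 21 − 6 − 13 = 2; all invariant factors of ∂_2 are 1 so no torsion. So H_1 = Z^2.
rank ∂_2 = 13, rank ∂_3 = 0 ⇒ b_2 = 14 − 13 − 0 = 1. So H_2 = Z.

H_0 ≅ Z,  H_1 ≅ Z^2,  H_2 ≅ Z.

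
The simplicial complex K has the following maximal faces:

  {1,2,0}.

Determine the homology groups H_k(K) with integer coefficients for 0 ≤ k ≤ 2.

We work with the vertex ordering 0 < 1 < 2. The simplices of K, each written with vertices in increasing order, are:

  0-simplices (3): [0], [1], [2]
  1-simplices (3): [0,1], [0,2], [1,2]
  2-simplices (1): [0,1,2]

so the chain groups are C_0 ≅ Z^3, C_1 ≅ Z^3, C_2 ≅ Z^1.

∂_1: C_1 → C_0 is given by ∂[p,q] = [q] − [p]. For instance
  ∂[0,1] = [1] − [0].
As a 3×3 matrix over Z this has rank 2, with invariant factors (1,1).

The boundary map ∂_2: C_2 → C_1 maps a triangle to the signed sum of its edges. For instance
  ∂[0,1,2] = [1,2] − [0,2] + [0,1].
The 3×1 boundary matrix has rank 1 and Smith normal form diag(1).

Computing H_k = (kernel of ∂_k) / (image of ∂_{k+1}):

  H_0: rank C_0 − rank ∂_1 = 3 − 2 = 1, and the invariant factors of ∂_1 are all 1, so H_0 = Z.
  H_1: rank ker ∂_1 − rank ∂_2 = (3 − 2) − 1 = 0, and the invariant factors of ∂_2 are all 1, so H_1 = 0.
  H_2: rank ker ∂_2 − rank ∂_3 = (1 − 1) − 0 = 0, and there is no ∂_3, so H_2 = 0.

As a check, the Euler characteristic is 3 − 3 + 1 = 1, which agrees with 1 − 0 + 0 = 1.

H_0 ≅ Z,  H_1 = 0,  H_2 = 0.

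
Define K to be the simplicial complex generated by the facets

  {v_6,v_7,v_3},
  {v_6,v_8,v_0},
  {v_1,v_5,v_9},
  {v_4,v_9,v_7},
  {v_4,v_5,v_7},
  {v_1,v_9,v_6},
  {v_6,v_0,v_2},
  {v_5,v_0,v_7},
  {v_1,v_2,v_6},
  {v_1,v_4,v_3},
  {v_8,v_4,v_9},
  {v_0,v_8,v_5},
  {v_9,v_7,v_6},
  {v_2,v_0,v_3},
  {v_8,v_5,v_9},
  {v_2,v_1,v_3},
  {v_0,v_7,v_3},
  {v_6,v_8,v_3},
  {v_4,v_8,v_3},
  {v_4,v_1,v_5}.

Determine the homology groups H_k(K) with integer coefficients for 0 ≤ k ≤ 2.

H_0 = Z,  H_1 = Z ⊕ Z/2Z,  H_2 = 0.

Order the vertices as v_0 < v_1 < v_2 < v_3 < v_4 < v_5 < v_6 < v_7 < v_8 < v_9. Listing each simplex with vertices in this order, K has dimension 2 with simplices:

  0-simplices (10): [v_0], [v_1], [v_2], [v_3], [v_4], [v_5], [v_6], [v_7], [v_8], [v_9]
  1-simplices (30): (30 of them)
  2-simplices (20): (20 of them)

giving chain groups C_0 ≅ Z^10, C_1 ≅ Z^30, C_2 ≅ Z^20.

The boundary map ∂_1: C_1 → C_0 sends each edge [p,q] (with p < q) to q − p.
This gives a 10×30 integer matrix of rank 9; reducing to Smith normal form yields diagonal entries (1,1,1,1,1,1,1,1,1).

Boundary ∂_2: C_2 → C_1 acts by ∂[p,q,r] = [q,r] − [p,r] + [p,q]. For instance
  ∂[v_6,v_7,v_9] = [v_7,v_9] − [v_6,v_9] + [v_6,v_7],
  ∂[v_0,v_5,v_8] = [v_5,v_8] − [v_0,v_8] + [v_0,v_5].
The resulting 30×20 matrix has rank 20, and its Smith normal form has invariant factors (1,1,1,1,1,1,1,1,1,1,1,1,1,1,1,1,1,1,1,2).

Computing H_k = (kernel of ∂_k) / (image of ∂_{k+1}):

  H_0: rank C_0 − rank ∂_1 = 10 − 9 = 1, and the invariant factors of ∂_1 are all 1, so H_0 = Z.
  H_1: rank ker ∂_1 − rank ∂_2 = (30 − 9) − 20 = 1, and ∂_2 has invariant factor 2 > 1, so H_1 = Z ⊕ Z/2Z.
  H_2: rank ker ∂_2 − rank ∂_3 = (20 − 20) − 0 = 0, and there is no ∂_3, so H_2 = 0.

As a check, the Euler characteristic is 10 − 30 + 20 = 0, which agrees with 1 − 1 + 0 = 0.
(K is a triangulation of the Klein bottle.)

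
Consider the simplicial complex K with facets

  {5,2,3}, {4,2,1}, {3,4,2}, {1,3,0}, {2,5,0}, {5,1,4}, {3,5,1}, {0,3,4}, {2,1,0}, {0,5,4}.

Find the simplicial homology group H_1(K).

We work with the vertex ordering 0 < 1 < 2 < 3 < 4 < 5. The simplices of K, each written with vertices in increasing order, are:

  0-simplices (6): [0], [1], [2], [3], [4], [5]
  1-simplices (15): [0,1], [0,2], [0,3], [0,4], [0,5], [1,2], [1,3], [1,4], [1,5], [2,3], [2,4], [2,5], [3,4], [3,5], [4,5]
  2-simplices (10): [0,1,2], [0,1,3], [0,2,5], [0,3,4], [0,4,5], [1,2,4], [1,3,5], [1,4,5], [2,3,4], [2,3,5]

so the chain groups are C_0 ≅ Z^6, C_1 ≅ Z^15, C_2 ≅ Z^10.

∂_1: C_1 → C_0 maps an edge to its endpoints' difference, ∂[p,q] = q − p. For instance
  ∂[1,4] = [4] − [1].
The 6×15 boundary matrix has rank 5 and Smith normal form diag(1,1,1,1,1).

∂_2: C_2 → C_1 sends each 2-simplex [p,q,r] to [q,r] − [p,r] + [p,q]. For instance
  ∂[0,1,3] = [1,3] − [0,3] + [0,1],
  ∂[0,2,5] = [2,5] − [0,5] + [0,2].
The 15×10 boundary matrix has rank 10 and Smith normal form diag(1,1,1,1,1,1,1,1,1,2).

Now H_k = ker ∂_k / im ∂_{k+1}, so:

  H_1: rank ker ∂_1 − rank ∂_2 = (15 − 5) − 10 = 0, and ∂_2 has invariant factor 2 > 1, so H_1 ≅ Z/2.

H_1 ≅ Z/2.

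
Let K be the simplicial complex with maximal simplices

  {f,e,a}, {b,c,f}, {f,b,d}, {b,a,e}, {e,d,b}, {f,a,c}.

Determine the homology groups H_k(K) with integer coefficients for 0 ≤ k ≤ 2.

Take the total order a < b < c < d < e < f on the vertex set. Then K (dimension 2) consists of the simplices:

  0-simplices (6): a, b, c, d, e, f
  1-simplices (12): ab, ac, ae, af, bc, bd, be, bf, cf, de, df, ef
  2-simplices (6): abe, acf, aef, bcf, bde, bdf

Hence C_0 ≅ Z^6, C_1 ≅ Z^12, C_2 ≅ Z^6.

∂_1: C_1 → C_0 is given by ∂[p,q] = [q] − [p]. For instance
  ∂af = f − a.
The 6×12 boundary matrix has rank 5 and Smith normal form diag(1,1,1,1,1).

∂_2: C_2 → C_1 sends each 2-simplex [p,q,r] to [q,r] − [p,r] + [p,q]. For instance
  ∂abe = be − ae + ab,
  ∂acf = cf − af + ac.
As a 12×6 matrix over Z this has rank 6, with invariant factors (1,1,1,1,1,1).

Reading off H_k = ker ∂_k / im ∂_{k+1}:

  H_0: rank C_0 − rank ∂_1 = 6 − 5 = 1, and the invariant factors of ∂_1 are all 1, so H_0 = Z.
  H_1: rank ker ∂_1 − rank ∂_2 = (12 − 5) − 6 = 1, and the invariant factors of ∂_2 are all 1, so H_1 = Z.
  H_2: rank ker ∂_2 − rank ∂_3 = (6 − 6) − 0 = 0, and there is no ∂_3, so H_2 = 0.

H_0 ≅ Z,  H_1 ≅ Z,  H_2 = 0.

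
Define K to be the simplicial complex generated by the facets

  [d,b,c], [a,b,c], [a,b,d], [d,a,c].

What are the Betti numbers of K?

b_0 = 1, b_1 = 0, b_2 = 1.

Order the vertices as a < b < c < d. Listing each simplex with vertices in this order, K has dimension 2 with simplices:

  0-simplices (4): a, b, c, d
  1-simplices (6): ab, ac, ad, bc, bd, cd
  2-simplices (4): abc, abd, acd, bcd

so the chain groups are C_0 ≅ Z^4, C_1 ≅ Z^6, C_2 ≅ Z^4.

Boundary ∂_1: C_1 → C_0 is given by ∂[p,q] = [q] − [p].
The 4×6 boundary matrix has rank 3 and Smith normal form diag(1,1,1).

Boundary ∂_2: C_2 → C_1 maps a triangle to the signed sum of its edges. For instance
  ∂bcd = cd − bd + bc,
  ∂abd = bd − ad + ab.
The 6×4 boundary matrix has rank 3 and Smith normal form diag(1,1,1).

Now H_k = ker ∂_k / im ∂_{k+1}, so:

  H_0: rank C_0 − rank ∂_1 = 4 − 3 = 1, and the invariant factors of ∂_1 are all 1, so H_0 ≅ Z.
  H_1: rank ker ∂_1 − rank ∂_2 = (6 − 3) − 3 = 0, and the invariant factors of ∂_2 are all 1, so H_1 ≅ 0.
  H_2: rank ker ∂_2 − rank ∂_3 = (4 − 3) − 0 = 1, and there is no ∂_3, so H_2 ≅ Z.

Hence the Betti numbers are b_0 = 1, b_1 = 0, b_2 = 1.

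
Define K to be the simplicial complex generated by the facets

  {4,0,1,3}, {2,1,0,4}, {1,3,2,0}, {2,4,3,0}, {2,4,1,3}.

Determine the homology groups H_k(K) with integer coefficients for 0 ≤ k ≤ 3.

H_0 = Z,  H_1 = 0,  H_2 = 0,  H_3 = Z.

Fix the vertex order 0 < 1 < 2 < 3 < 4 and write every simplex with vertices in increasing order. Then dim K = 3 and the simplices of K are:

  0-simplices (5): [0], [1], [2], [3], [4]
  1-simplices (10): [0,1], [0,2], [0,3], [0,4], [1,2], [1,3], [1,4], [2,3], [2,4], [3,4]
  2-simplices (10): [0,1,2], [0,1,3], [0,1,4], [0,2,3], [0,2,4], [0,3,4], [1,2,3], [1,2,4], [1,3,4], [2,3,4]
  3-simplices (5): [0,1,2,3], [0,1,2,4], [0,1,3,4], [0,2,3,4], [1,2,3,4]

so the chain groups are C_0 ≅ Z^5, C_1 ≅ Z^10, C_2 ≅ Z^10, C_3 ≅ Z^5.

∂_1: C_1 → C_0 maps an edge to its endpoints' difference, ∂[p,q] = q − p. For instance
  ∂[0,4] = [4] − [0].
This gives a 5×10 integer matrix of rank 4; reducing to Smith normal form yields diagonal entries (1,1,1,1).

∂_2: C_2 → C_1 sends each 2-simplex [p,q,r] to [q,r] − [p,r] + [p,q]. For instance
  ∂[1,2,3] = [2,3] − [1,3] + [1,2],
  ∂[0,1,2] = [1,2] − [0,2] + [0,1].
As a 10×10 matrix over Z this has rank 6, with invariant factors (1,1,1,1,1,1).

The boundary map ∂_3: C_3 → C_2 sends each 3-simplex σ to the alternating sum Σ_i (−1)^i (σ with its i-th vertex removed). For instance
  ∂[1,2,3,4] = [2,3,4] − [1,3,4] + [1,2,4] − [1,2,3],
  ∂[0,2,3,4] = [2,3,4] − [0,3,4] + [0,2,4] − [0,2,3].
As a 10×5 matrix over Z this has rank 4, with invariant factors (1,1,1,1).

Reading off H_k = ker ∂_k / im ∂_{k+1}:

  H_0: rank C_0 − rank ∂_1 = 5 − 4 = 1, and the invariant factors of ∂_1 are all 1, so H_0 ≅ Z.
  H_1: rank ker ∂_1 − rank ∂_2 = (10 − 4) − 6 = 0, and the invariant factors of ∂_2 are all 1, so H_1 ≅ 0.
  H_2: rank ker ∂_2 − rank ∂_3 = (10 − 6) − 4 = 0, and the invariant factors of ∂_3 are all 1, so H_2 ≅ 0.
  H_3: rank ker ∂_3 − rank ∂_4 = (5 − 4) − 0 = 1, and there is no ∂_4, so H_3 ≅ Z.

As a check, the Euler characteristic is 5 − 10 + 10 − 5 = 0, which agrees with 1 − 0 + 0 − 1 = 0.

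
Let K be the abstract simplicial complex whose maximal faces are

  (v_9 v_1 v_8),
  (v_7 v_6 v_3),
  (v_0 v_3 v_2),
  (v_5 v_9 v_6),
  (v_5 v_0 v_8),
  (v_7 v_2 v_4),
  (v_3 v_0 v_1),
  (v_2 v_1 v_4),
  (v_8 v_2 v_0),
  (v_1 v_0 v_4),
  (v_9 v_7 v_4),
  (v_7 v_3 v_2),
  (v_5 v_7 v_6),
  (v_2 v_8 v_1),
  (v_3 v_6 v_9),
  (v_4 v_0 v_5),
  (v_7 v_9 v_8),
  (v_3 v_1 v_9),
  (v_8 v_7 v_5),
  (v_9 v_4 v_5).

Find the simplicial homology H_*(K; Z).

Take the total order v_0 < v_1 < v_2 < v_3 < v_4 < v_5 < v_6 < v_7 < v_8 < v_9 on the vertex set. Then K (dimension 2) consists of the simplices:

  0-simplices (10): [v_0], [v_1], [v_2], [v_3], [v_4], [v_5], [v_6], [v_7], [v_8], [v_9]
  1-simplices (30): (30 of them)
  2-simplices (20): (20 of them)

Hence C_0 ≅ Z^10, C_1 ≅ Z^30, C_2 ≅ Z^20.

∂_1: C_1 → C_0 maps an edge to its endpoints' difference, ∂[p,q] = q − p.
This gives a 10×30 integer matrix of rank 9; reducing to Smith normal form yields diagonal entries (1,1,1,1,1,1,1,1,1).

∂_2: C_2 → C_1 maps a triangle to the signed sum of its edges. For instance
  ∂[v_0,v_1,v_3] = [v_1,v_3] − [v_0,v_3] + [v_0,v_1],
  ∂[v_5,v_6,v_7] = [v_6,v_7] − [v_5,v_7] + [v_5,v_6].
The resulting 30×20 matrix has rank 20, and its Smith normal form has invariant factors (1,1,1,1,1,1,1,1,1,1,1,1,1,1,1,1,1,1,1,2).

Computing H_k = (kernel of ∂_k) / (image of ∂_{k+1}):

  H_0: rank C_0 − rank ∂_1 = 10 − 9 = 1, and the invariant factors of ∂_1 are all 1, so H_0 ≅ Z.
  H_1: rank ker ∂_1 − rank ∂_2 = (30 − 9) − 20 = 1, and ∂_2 has invariant factor 2 > 1, so H_1 ≅ Z × Z/2.
  H_2: rank ker ∂_2 − rank ∂_3 = (20 − 20) − 0 = 0, and there is no ∂_3, so H_2 ≅ 0.

H_0 = Z,  H_1 = Z × Z/2,  H_2 = 0.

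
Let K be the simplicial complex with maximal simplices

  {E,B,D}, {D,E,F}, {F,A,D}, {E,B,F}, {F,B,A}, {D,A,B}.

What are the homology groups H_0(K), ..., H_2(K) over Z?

H_0 ≅ Z,  H_1 = 0,  H_2 ≅ Z.

Fix the vertex order A < B < D < E < F and write every simplex with vertices in increasing order. Then dim K = 2 and the simplices of K are:

  0-simplices (5): A, B, D, E, F
  1-simplices (9): AB, AD, AF, BD, BE, BF, DE, DF, EF
  2-simplices (6): ABD, ABF, ADF, BDE, BEF, DEF

Hence C_0 ≅ Z^5, C_1 ≅ Z^9, C_2 ≅ Z^6.

The boundary map ∂_1: C_1 → C_0 maps an edge to its endpoints' difference, ∂[p,q] = q − p.
As a 5×9 matrix over Z this has rank 4, with invariant factors (1,1,1,1).

The boundary map ∂_2: C_2 → C_1 acts by ∂[p,q,r] = [q,r] − [p,r] + [p,q]. For instance
  ∂ABD = BD − AD + AB,
  ∂ADF = DF − AF + AD.
This gives a 9×6 integer matrix of rank 5; reducing to Smith normal form yields diagonal entries (1,1,1,1,1).

Reading off H_k = ker ∂_k / im ∂_{k+1}:

  H_0: rank C_0 − rank ∂_1 = 5 − 4 = 1, and the invariant factors of ∂_1 are all 1, so H_0 ≅ Z.
  H_1: rank ker ∂_1 − rank ∂_2 = (9 − 4) − 5 = 0, and the invariant factors of ∂_2 are all 1, so H_1 ≅ 0.
  H_2: rank ker ∂_2 − rank ∂_3 = (6 − 5) − 0 = 1, and there is no ∂_3, so H_2 ≅ Z.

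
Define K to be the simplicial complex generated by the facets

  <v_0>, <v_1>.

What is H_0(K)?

H_0 ≅ Z^2.

Order the vertices as v_0 < v_1. Listing each simplex with vertices in this order, K has dimension 0 with simplices:

  0-simplices (2): [v_0], [v_1]

so the chain groups are C_0 ≅ Z^2.

Reading off H_k = ker ∂_k / im ∂_{k+1}:

  H_0: rank C_0 − rank ∂_1 = 2 − 0 = 2, and there is no ∂_1, so H_0 = Z^2.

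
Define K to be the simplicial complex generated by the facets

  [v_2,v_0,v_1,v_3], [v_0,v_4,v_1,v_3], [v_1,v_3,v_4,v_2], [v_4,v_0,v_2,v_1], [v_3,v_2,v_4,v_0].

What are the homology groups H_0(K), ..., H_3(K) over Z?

Order the vertices as v_0 < v_1 < v_2 < v_3 < v_4. Listing each simplex with vertices in this order, K has dimension 3 with simplices:

  0-simplices (5): [v_0], [v_1], [v_2], [v_3], [v_4]
  1-simplices (10): [v_0,v_1], [v_0,v_2], [v_0,v_3], [v_0,v_4], [v_1,v_2], [v_1,v_3], [v_1,v_4], [v_2,v_3], [v_2,v_4], [v_3,v_4]
  2-simplices (10): [v_0,v_1,v_2], [v_0,v_1,v_3], [v_0,v_1,v_4], [v_0,v_2,v_3], [v_0,v_2,v_4], [v_0,v_3,v_4], [v_1,v_2,v_3], [v_1,v_2,v_4], [v_1,v_3,v_4], [v_2,v_3,v_4]
  3-simplices (5): [v_0,v_1,v_2,v_3], [v_0,v_1,v_2,v_4], [v_0,v_1,v_3,v_4], [v_0,v_2,v_3,v_4], [v_1,v_2,v_3,v_4]

Hence C_0 ≅ Z^5, C_1 ≅ Z^10, C_2 ≅ Z^10, C_3 ≅ Z^5.

∂_1: C_1 → C_0 sends each edge [p,q] (with p < q) to q − p. For instance
  ∂[v_0,v_2] = [v_2] − [v_0].
This gives a 5×10 integer matrix of rank 4; reducing to Smith normal form yields diagonal entries (1,1,1,1).

The boundary map ∂_2: C_2 → C_1 maps a triangle to the signed sum of its edges. For instance
  ∂[v_0,v_1,v_4] = [v_1,v_4] − [v_0,v_4] + [v_0,v_1],
  ∂[v_1,v_2,v_3] = [v_2,v_3] − [v_1,v_3] + [v_1,v_2].
The 10×10 boundary matrix has rank 6 and Smith normal form diag(1,1,1,1,1,1).

Boundary ∂_3: C_3 → C_2 sends each 3-simplex σ to the alternating sum Σ_i (−1)^i (σ with its i-th vertex removed). For instance
  ∂[v_0,v_1,v_2,v_3] = [v_1,v_2,v_3] − [v_0,v_2,v_3] + [v_0,v_1,v_3] − [v_0,v_1,v_2],
  ∂[v_0,v_1,v_2,v_4] = [v_1,v_2,v_4] − [v_0,v_2,v_4] + [v_0,v_1,v_4] − [v_0,v_1,v_2].
The 10×5 boundary matrix has rank 4 and Smith normal form diag(1,1,1,1).

From H_k ≅ ker(∂_k) / im(∂_{k+1}) we obtain:

  H_0: rank C_0 − rank ∂_1 = 5 − 4 = 1, and the invariant factors of ∂_1 are all 1, so H_0 ≅ Z.
  H_1: rank ker ∂_1 − rank ∂_2 = (10 − 4) − 6 = 0, and the invariant factors of ∂_2 are all 1, so H_1 ≅ 0.
  H_2: rank ker ∂_2 − rank ∂_3 = (10 − 6) − 4 = 0, and the invariant factors of ∂_3 are all 1, so H_2 ≅ 0.
  H_3: rank ker ∂_3 − rank ∂_4 = (5 − 4) − 0 = 1, and there is no ∂_4, so H_3 ≅ Z.

As a check, the Euler characteristic is 5 − 10 + 10 − 5 = 0, which agrees with 1 − 0 + 0 − 1 = 0.

H_0 ≅ Z,  H_1 = 0,  H_2 = 0,  H_3 ≅ Z.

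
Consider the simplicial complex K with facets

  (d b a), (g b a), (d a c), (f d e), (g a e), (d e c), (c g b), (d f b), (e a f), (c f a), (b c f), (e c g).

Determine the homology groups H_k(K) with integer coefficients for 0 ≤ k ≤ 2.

H_0 ≅ Z,  H_1 ≅ Z/2,  H_2 = 0.

Fix the vertex order a < b < c < d < e < f < g and write every simplex with vertices in increasing order. Then dim K = 2 and the simplices of K are:

  0-simplices (7): a, b, c, d, e, f, g
  1-simplices (18): ab, ac, ad, ae, af, ag, bc, bd, bf, bg, cd, ce, cf, cg, de, df, ef, eg
  2-simplices (12): abd, abg, acd, acf, aef, aeg, bcf, bcg, bdf, cde, ceg, def

so the chain groups are C_0 ≅ Z^7, C_1 ≅ Z^18, C_2 ≅ Z^12.

∂_1: C_1 → C_0 maps an edge to its endpoints' difference, ∂[p,q] = q − p.
The resulting 7×18 matrix has rank 6, and its Smith normal form has invariant factors (1,1,1,1,1,1).

Boundary ∂_2: C_2 → C_1 sends each 2-simplex [p,q,r] to [q,r] − [p,r] + [p,q]. For instance
  ∂bcf = cf − bf + bc,
  ∂ceg = eg − cg + ce.
This gives a 18×12 integer matrix of rank 12; reducing to Smith normal form yields diagonal entries (1,1,1,1,1,1,1,1,1,1,1,2).

Now H_k = ker ∂_k / im ∂_{k+1}, so:

  H_0: rank C_0 − rank ∂_1 = 7 − 6 = 1, and the invariant factors of ∂_1 are all 1, so H_0 = Z.
  H_1: rank ker ∂_1 − rank ∂_2 = (18 − 6) − 12 = 0, and ∂_2 has invariant factor 2 > 1, so H_1 = Z/2.
  H_2: rank ker ∂_2 − rank ∂_3 = (12 − 12) − 0 = 0, and there is no ∂_3, so H_2 = 0.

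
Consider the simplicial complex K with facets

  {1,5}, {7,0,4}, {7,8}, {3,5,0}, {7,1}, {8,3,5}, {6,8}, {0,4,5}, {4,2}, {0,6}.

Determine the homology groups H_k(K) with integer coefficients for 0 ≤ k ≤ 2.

H_0 ≅ Z,  H_1 ≅ Z^3,  H_2 = 0.

Fix the vertex order 0 < 1 < 2 < 3 < 4 < 5 < 6 < 7 < 8 and write every simplex with vertices in increasing order. Then dim K = 2 and the simplices of K are:

  0-simplices (9): [0], [1], [2], [3], [4], [5], [6], [7], [8]
  1-simplices (15): [0,3], [0,4], [0,5], [0,6], [0,7], [1,5], [1,7], [2,4], [3,5], [3,8], [4,5], [4,7], [5,8], [6,8], [7,8]
  2-simplices (4): [0,3,5], [0,4,5], [0,4,7], [3,5,8]

giving chain groups C_0 ≅ Z^9, C_1 ≅ Z^15, C_2 ≅ Z^4.

The boundary map ∂_1: C_1 → C_0 sends each edge [p,q] (with p < q) to q − p.
As a 9×15 matrix over Z this has rank 8, with invariant factors (1,1,1,1,1,1,1,1).

The boundary map ∂_2: C_2 → C_1 maps a triangle to the signed sum of its edges. For instance
  ∂[0,4,7] = [4,7] − [0,7] + [0,4],
  ∂[0,4,5] = [4,5] − [0,5] + [0,4].
As a 15×4 matrix over Z this has rank 4, with invariant factors (1,1,1,1).

Reading off H_k = ker ∂_k / im ∂_{k+1}:

  H_0: rank C_0 − rank ∂_1 = 9 − 8 = 1, and the invariant factors of ∂_1 are all 1, so H_0 = Z.
  H_1: rank ker ∂_1 − rank ∂_2 = (15 − 8) − 4 = 3, and the invariant factors of ∂_2 are all 1, so H_1 = Z^3.
  H_2: rank ker ∂_2 − rank ∂_3 = (4 − 4) − 0 = 0, and there is no ∂_3, so H_2 = 0.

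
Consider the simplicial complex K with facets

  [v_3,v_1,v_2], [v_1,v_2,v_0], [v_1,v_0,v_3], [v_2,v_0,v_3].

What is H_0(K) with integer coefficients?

H_0 = Z.

Fix the vertex order v_0 < v_1 < v_2 < v_3 and write every simplex with vertices in increasing order. Then dim K = 2 and the simplices of K are:

  0-simplices (4): [v_0], [v_1], [v_2], [v_3]
  1-simplices (6): [v_0,v_1], [v_0,v_2], [v_0,v_3], [v_1,v_2], [v_1,v_3], [v_2,v_3]
  2-simplices (4): [v_0,v_1,v_2], [v_0,v_1,v_3], [v_0,v_2,v_3], [v_1,v_2,v_3]

Hence C_0 ≅ Z^4, C_1 ≅ Z^6, C_2 ≅ Z^4.

∂_1: C_1 → C_0 maps an edge to its endpoints' difference, ∂[p,q] = q − p. For instance
  ∂[v_1,v_2] = [v_2] − [v_1].
As a 4×6 matrix over Z this has rank 3, with invariant factors (1,1,1).

Boundary ∂_2: C_2 → C_1 sends each 2-simplex [p,q,r] to [q,r] − [p,r] + [p,q]. For instance
  ∂[v_0,v_2,v_3] = [v_2,v_3] − [v_0,v_3] + [v_0,v_2],
  ∂[v_1,v_2,v_3] = [v_2,v_3] − [v_1,v_3] + [v_1,v_2].
As a 6×4 matrix over Z this has rank 3, with invariant factors (1,1,1).

Reading off H_k = ker ∂_k / im ∂_{k+1}:

  H_0: rank C_0 − rank ∂_1 = 4 − 3 = 1, and the invariant factors of ∂_1 are all 1, so H_0 = Z.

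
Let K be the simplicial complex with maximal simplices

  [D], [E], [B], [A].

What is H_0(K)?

H_0 = Z^4.

Take the total order A < B < D < E on the vertex set. Then K (dimension 0) consists of the simplices:

  0-simplices (4): A, B, D, E

giving chain groups C_0 ≅ Z^4.

Reading off H_k = ker ∂_k / im ∂_{k+1}:

  H_0: rank C_0 − rank ∂_1 = 4 − 0 = 4, and there is no ∂_1, so H_0 = Z^4.

(K is a triangulation of a set of 4 points.)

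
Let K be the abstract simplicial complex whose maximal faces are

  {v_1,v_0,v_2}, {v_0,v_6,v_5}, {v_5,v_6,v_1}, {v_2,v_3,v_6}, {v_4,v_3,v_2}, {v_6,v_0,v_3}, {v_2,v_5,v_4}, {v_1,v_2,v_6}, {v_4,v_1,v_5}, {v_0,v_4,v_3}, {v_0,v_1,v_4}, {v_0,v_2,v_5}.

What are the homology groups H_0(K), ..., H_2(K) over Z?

Fix the vertex order v_0 < v_1 < v_2 < v_3 < v_4 < v_5 < v_6 and write every simplex with vertices in increasing order. Then dim K = 2 and the simplices of K are:

  0-simplices (7): [v_0], [v_1], [v_2], [v_3], [v_4], [v_5], [v_6]
  1-simplices (18): (18 of them)
  2-simplices (12): (12 of them)

Hence C_0 ≅ Z^7, C_1 ≅ Z^18, C_2 ≅ Z^12.

The boundary map ∂_1: C_1 → C_0 sends each edge [p,q] (with p < q) to q − p.
The resulting 7×18 matrix has rank 6, and its Smith normal form has invariant factors (1,1,1,1,1,1).

∂_2: C_2 → C_1 sends each 2-simplex [p,q,r] to [q,r] − [p,r] + [p,q]. For instance
  ∂[v_0,v_3,v_4] = [v_3,v_4] − [v_0,v_4] + [v_0,v_3],
  ∂[v_1,v_2,v_6] = [v_2,v_6] − [v_1,v_6] + [v_1,v_2].
As a 18×12 matrix over Z this has rank 12, with invariant factors (1,1,1,1,1,1,1,1,1,1,1,2).

Reading off H_k = ker ∂_k / im ∂_{k+1}:

  H_0: rank C_0 − rank ∂_1 = 7 − 6 = 1, and the invariant factors of ∂_1 are all 1, so H_0 = Z.
  H_1: rank ker ∂_1 − rank ∂_2 = (18 − 6) − 12 = 0, and ∂_2 has invariant factor 2 > 1, so H_1 = Z/2.
  H_2: rank ker ∂_2 − rank ∂_3 = (12 − 12) − 0 = 0, and there is no ∂_3, so H_2 = 0.

H_0 ≅ Z,  H_1 ≅ Z/2,  H_2 = 0.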